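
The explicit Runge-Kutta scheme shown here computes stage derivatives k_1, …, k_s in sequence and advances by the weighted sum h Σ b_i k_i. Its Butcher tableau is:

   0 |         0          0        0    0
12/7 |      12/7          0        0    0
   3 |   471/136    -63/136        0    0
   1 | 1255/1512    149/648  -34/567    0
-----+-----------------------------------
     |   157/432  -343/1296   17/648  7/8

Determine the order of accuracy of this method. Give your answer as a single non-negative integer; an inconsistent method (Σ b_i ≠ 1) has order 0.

4

b = (157/432, -343/1296, 17/648, 7/8)
c = (0, 12/7, 3, 1)
Ac = (0, 0, -27/34, 3/14)
Σ b_i: 157/432·1 + (-343/1296)·1 + 17/648·1 + 7/8·1 = 1 ✓
b·c: (-343/1296)·12/7 + 17/648·3 + 7/8·1 = 1/2 ✓
b·c²: (-343/1296)·144/49 + 17/648·9 + 7/8·1 = 1/3 ✓
b·Ac: 17/648·(-27/34) + 7/8·3/14 = 1/6 ✓
b·c³: (-343/1296)·1728/343 + 17/648·27 + 7/8·1 = 1/4 ✓
b·(c∘Ac): 17/648·(-81/34) + 7/8·3/14 = 1/8 ✓
b·Ac²: 17/648·(-162/119) + 7/8·20/147 = 1/12 ✓
b·A²c: 7/8·1/21 = 1/24 ✓; 4 stages ⇒ order 4.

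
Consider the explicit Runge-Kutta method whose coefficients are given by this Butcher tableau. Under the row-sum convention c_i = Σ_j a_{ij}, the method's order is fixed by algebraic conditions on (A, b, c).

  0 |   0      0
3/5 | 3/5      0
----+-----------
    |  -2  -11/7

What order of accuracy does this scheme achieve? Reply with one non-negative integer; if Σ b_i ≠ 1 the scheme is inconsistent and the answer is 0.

b = (-2, -11/7)
c = (0, 3/5)
Σ b_i: (-2)·1 + (-11/7)·1 = -25/7 ≠ 1 ⇒ order 0.

0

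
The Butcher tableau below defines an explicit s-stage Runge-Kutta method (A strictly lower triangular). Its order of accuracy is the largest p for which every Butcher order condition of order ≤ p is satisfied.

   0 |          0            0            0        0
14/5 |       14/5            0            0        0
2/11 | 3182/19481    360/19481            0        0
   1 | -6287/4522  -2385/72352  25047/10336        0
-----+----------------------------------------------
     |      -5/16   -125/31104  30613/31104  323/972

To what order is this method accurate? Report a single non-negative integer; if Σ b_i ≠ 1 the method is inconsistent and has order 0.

4

b = (-5/16, -125/31104, 30613/31104, 323/972)
c = (0, 14/5, 2/11, 1)
Ac = (0, 0, 144/2783, 225/646)
Σ b_i: (-5/16)·1 + (-125/31104)·1 + 30613/31104·1 + 323/972·1 = 1 ✓
b·c: (-125/31104)·14/5 + 30613/31104·2/11 + 323/972·1 = 1/2 ✓
b·c²: (-125/31104)·196/25 + 30613/31104·4/121 + 323/972·1 = 1/3 ✓
b·Ac: 30613/31104·144/2783 + 323/972·225/646 = 1/6 ✓
b·c³: (-125/31104)·2744/125 + 30613/31104·8/1331 + 323/972·1 = 1/4 ✓
b·(c∘Ac): 30613/31104·288/30613 + 323/972·225/646 = 1/8 ✓
b·Ac²: 30613/31104·2016/13915 + 323/972·(-288/1615) = 1/12 ✓
b·A²c: 323/972·81/646 = 1/24 ✓; 4 stages ⇒ order 4.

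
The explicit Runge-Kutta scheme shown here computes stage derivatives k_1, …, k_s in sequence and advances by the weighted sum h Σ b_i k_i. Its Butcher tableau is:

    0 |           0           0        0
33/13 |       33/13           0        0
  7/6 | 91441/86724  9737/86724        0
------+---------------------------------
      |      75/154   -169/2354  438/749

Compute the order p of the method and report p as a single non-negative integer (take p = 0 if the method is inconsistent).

3

b = (75/154, -169/2354, 438/749)
c = (0, 33/13, 7/6)
Ac = (0, 0, 749/2628)
Σ b_i: 75/154·1 + (-169/2354)·1 + 438/749·1 = 1 ✓
b·c: (-169/2354)·33/13 + 438/749·7/6 = 1/2 ✓
b·c²: (-169/2354)·1089/169 + 438/749·49/36 = 1/3 ✓
b·Ac: 438/749·749/2628 = 1/6 ✓; 3 stages ⇒ order 3.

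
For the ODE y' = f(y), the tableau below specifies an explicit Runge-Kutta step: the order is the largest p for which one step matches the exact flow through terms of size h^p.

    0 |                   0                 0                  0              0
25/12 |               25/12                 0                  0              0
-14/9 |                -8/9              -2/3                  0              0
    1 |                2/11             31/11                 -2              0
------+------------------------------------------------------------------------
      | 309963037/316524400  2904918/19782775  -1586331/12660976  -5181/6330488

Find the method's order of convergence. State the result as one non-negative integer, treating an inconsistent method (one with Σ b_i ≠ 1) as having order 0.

3

b = (309963037/316524400, 2904918/19782775, -1586331/12660976, -5181/6330488)
c = (0, 25/12, -14/9, 1)
Ac = (0, 0, -25/18, 3557/396)
Σ b_i: 309963037/316524400·1 + 2904918/19782775·1 + (-1586331/12660976)·1 + (-5181/6330488)·1 = 1 ✓
b·c: 2904918/19782775·25/12 + (-1586331/12660976)·(-14/9) + (-5181/6330488)·1 = 1/2 ✓
b·c²: 2904918/19782775·625/144 + (-1586331/12660976)·196/81 + (-5181/6330488)·1 = 1/3 ✓
b·Ac: (-1586331/12660976)·(-25/18) + (-5181/6330488)·3557/396 = 1/6 ✓
b·c³: 2904918/19782775·15625/1728 + (-1586331/12660976)·(-2744/729) + (-5181/6330488)·1 = 1229663791/683692704 ≠ 1/4 ⇒ order 3.
b·(c∘Ac): (-1586331/12660976)·175/81 + (-5181/6330488)·3557/396 = -21121999/75965856 ≠ 1/8
b·Ac²: (-1586331/12660976)·(-625/216) + (-5181/6330488)·105383/14256 = 7616498/21365397 ≠ 1/12
b·A²c: (-5181/6330488)·25/9 = -43175/18991464 ≠ 1/24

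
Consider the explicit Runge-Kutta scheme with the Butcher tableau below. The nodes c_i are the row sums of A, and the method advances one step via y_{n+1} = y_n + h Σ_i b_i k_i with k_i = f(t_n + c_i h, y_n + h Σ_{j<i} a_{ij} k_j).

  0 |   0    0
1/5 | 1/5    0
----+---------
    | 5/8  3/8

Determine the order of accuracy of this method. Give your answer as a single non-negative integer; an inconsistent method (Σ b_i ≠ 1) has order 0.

1

b = (5/8, 3/8)
c = (0, 1/5)
Σ b_i: 5/8·1 + 3/8·1 = 1 ✓
b·c: 3/8·1/5 = 3/40 ≠ 1/2 ⇒ order 1.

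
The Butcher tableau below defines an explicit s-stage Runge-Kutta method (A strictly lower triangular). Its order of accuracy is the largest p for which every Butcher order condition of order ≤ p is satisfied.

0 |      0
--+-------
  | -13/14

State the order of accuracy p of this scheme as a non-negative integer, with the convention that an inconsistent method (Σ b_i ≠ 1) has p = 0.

b = (-13/14)
c = (0)
Σ b_i: (-13/14)·1 = -13/14 ≠ 1 ⇒ order 0.

0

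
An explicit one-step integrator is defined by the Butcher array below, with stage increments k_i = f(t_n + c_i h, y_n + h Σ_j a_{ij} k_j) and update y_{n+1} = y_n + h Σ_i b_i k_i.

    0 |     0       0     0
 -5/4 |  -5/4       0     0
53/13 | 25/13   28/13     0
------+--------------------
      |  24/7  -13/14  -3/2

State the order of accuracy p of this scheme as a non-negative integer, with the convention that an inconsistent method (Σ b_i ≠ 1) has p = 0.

b = (24/7, -13/14, -3/2)
c = (0, -5/4, 53/13)
Ac = (0, 0, -35/13)
Σ b_i: 24/7·1 + (-13/14)·1 + (-3/2)·1 = 1 ✓
b·c: (-13/14)·(-5/4) + (-3/2)·53/13 = -3607/728 ≠ 1/2 ⇒ order 1.

1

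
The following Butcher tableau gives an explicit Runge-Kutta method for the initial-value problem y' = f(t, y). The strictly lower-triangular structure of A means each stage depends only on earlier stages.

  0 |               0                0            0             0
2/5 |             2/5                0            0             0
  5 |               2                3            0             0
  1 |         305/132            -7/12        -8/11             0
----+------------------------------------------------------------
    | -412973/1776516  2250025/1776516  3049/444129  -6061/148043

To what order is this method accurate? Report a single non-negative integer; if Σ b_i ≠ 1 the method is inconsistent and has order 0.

3

b = (-412973/1776516, 2250025/1776516, 3049/444129, -6061/148043)
c = (0, 2/5, 5, 1)
Ac = (0, 0, 6/5, -1277/330)
Σ b_i: (-412973/1776516)·1 + 2250025/1776516·1 + 3049/444129·1 + (-6061/148043)·1 = 1 ✓
b·c: 2250025/1776516·2/5 + 3049/444129·5 + (-6061/148043)·1 = 1/2 ✓
b·c²: 2250025/1776516·4/25 + 3049/444129·25 + (-6061/148043)·1 = 1/3 ✓
b·Ac: 3049/444129·6/5 + (-6061/148043)·(-1277/330) = 1/6 ✓
b·c³: 2250025/1776516·8/125 + 3049/444129·125 + (-6061/148043)·1 = 664904/740215 ≠ 1/4 ⇒ order 3.
b·(c∘Ac): 3049/444129·6 + (-6061/148043)·(-1277/330) = 886567/4441290 ≠ 1/8
b·Ac²: 3049/444129·12/25 + (-6061/148043)·(-15077/825) = 1668803/2220645 ≠ 1/12
b·A²c: (-6061/148043)·(-48/55) = 26448/740215 ≠ 1/24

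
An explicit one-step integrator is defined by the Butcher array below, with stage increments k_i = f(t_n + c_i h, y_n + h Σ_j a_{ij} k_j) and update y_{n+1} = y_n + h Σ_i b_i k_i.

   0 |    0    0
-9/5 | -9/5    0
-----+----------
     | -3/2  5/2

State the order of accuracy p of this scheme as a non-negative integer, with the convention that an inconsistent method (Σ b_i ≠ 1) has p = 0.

1

b = (-3/2, 5/2)
c = (0, -9/5)
Σ b_i: (-3/2)·1 + 5/2·1 = 1 ✓
b·c: 5/2·(-9/5) = -9/2 ≠ 1/2 ⇒ order 1.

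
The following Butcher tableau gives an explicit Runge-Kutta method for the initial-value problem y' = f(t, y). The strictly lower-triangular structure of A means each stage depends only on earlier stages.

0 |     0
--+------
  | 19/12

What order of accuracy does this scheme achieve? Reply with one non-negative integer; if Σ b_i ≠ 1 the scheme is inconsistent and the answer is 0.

0

b = (19/12)
c = (0)
Σ b_i: 19/12·1 = 19/12 ≠ 1 ⇒ order 0.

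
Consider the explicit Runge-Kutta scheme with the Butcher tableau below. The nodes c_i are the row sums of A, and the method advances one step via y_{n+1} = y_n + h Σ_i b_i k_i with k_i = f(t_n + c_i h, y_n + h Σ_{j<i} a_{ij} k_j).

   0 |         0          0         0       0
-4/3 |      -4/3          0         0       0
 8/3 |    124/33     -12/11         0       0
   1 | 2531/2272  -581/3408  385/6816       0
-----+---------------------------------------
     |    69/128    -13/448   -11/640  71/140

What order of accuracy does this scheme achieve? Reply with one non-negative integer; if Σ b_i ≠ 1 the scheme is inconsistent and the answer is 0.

4

b = (69/128, -13/448, -11/640, 71/140)
c = (0, -4/3, 8/3, 1)
Ac = (0, 0, 16/11, 161/426)
Σ b_i: 69/128·1 + (-13/448)·1 + (-11/640)·1 + 71/140·1 = 1 ✓
b·c: (-13/448)·(-4/3) + (-11/640)·8/3 + 71/140·1 = 1/2 ✓
b·c²: (-13/448)·16/9 + (-11/640)·64/9 + 71/140·1 = 1/3 ✓
b·Ac: (-11/640)·16/11 + 71/140·161/426 = 1/6 ✓
b·c³: (-13/448)·(-64/27) + (-11/640)·512/27 + 71/140·1 = 1/4 ✓
b·(c∘Ac): (-11/640)·128/33 + 71/140·161/426 = 1/8 ✓
b·Ac²: (-11/640)·(-64/33) + 71/140·7/71 = 1/12 ✓
b·A²c: 71/140·35/426 = 1/24 ✓; 4 stages ⇒ order 4.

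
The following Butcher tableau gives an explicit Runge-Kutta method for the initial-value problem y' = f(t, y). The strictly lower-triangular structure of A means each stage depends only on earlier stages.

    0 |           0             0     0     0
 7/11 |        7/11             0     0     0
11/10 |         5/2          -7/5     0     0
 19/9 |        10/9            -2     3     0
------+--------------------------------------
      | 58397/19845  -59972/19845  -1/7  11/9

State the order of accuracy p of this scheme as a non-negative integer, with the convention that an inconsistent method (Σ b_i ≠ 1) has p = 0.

b = (58397/19845, -59972/19845, -1/7, 11/9)
c = (0, 7/11, 11/10, 19/9)
Ac = (0, 0, -49/55, 223/110)
Σ b_i: 58397/19845·1 + (-59972/19845)·1 + (-1/7)·1 + 11/9·1 = 1 ✓
b·c: (-59972/19845)·7/11 + (-1/7)·11/10 + 11/9·19/9 = 1/2 ✓
b·c²: (-59972/19845)·49/121 + (-1/7)·121/100 + 11/9·361/81 = 22736881/5613300 ≠ 1/3 ⇒ order 2.
b·Ac: (-1/7)·(-49/55) + 11/9·223/110 = 2579/990 ≠ 1/6

2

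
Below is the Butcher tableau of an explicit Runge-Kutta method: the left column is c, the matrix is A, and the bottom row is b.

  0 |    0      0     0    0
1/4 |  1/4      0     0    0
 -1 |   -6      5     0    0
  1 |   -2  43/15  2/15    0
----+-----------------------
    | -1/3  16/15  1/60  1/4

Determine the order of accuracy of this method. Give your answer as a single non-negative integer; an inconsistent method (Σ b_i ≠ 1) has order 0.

4

b = (-1/3, 16/15, 1/60, 1/4)
c = (0, 1/4, -1, 1)
Ac = (0, 0, 5/4, 7/12)
Σ b_i: (-1/3)·1 + 16/15·1 + 1/60·1 + 1/4·1 = 1 ✓
b·c: 16/15·1/4 + 1/60·(-1) + 1/4·1 = 1/2 ✓
b·c²: 16/15·1/16 + 1/60·1 + 1/4·1 = 1/3 ✓
b·Ac: 1/60·5/4 + 1/4·7/12 = 1/6 ✓
b·c³: 16/15·1/64 + 1/60·(-1) + 1/4·1 = 1/4 ✓
b·(c∘Ac): 1/60·(-5/4) + 1/4·7/12 = 1/8 ✓
b·Ac²: 1/60·5/16 + 1/4·5/16 = 1/12 ✓
b·A²c: 1/4·1/6 = 1/24 ✓; 4 stages ⇒ order 4.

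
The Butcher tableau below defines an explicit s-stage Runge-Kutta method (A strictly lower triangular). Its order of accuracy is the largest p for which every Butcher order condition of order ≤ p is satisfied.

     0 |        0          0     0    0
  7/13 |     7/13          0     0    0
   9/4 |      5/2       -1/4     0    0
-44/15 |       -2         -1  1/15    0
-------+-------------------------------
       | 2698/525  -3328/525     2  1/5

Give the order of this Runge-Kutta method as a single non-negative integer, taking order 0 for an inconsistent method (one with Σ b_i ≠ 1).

2

b = (2698/525, -3328/525, 2, 1/5)
c = (0, 7/13, 9/4, -44/15)
Ac = (0, 0, -7/52, -101/260)
Σ b_i: 2698/525·1 + (-3328/525)·1 + 2·1 + 1/5·1 = 1 ✓
b·c: (-3328/525)·7/13 + 2·9/4 + 1/5·(-44/15) = 1/2 ✓
b·c²: (-3328/525)·49/169 + 2·81/16 + 1/5·1936/225 = 1170929/117000 ≠ 1/3 ⇒ order 2.
b·Ac: 2·(-7/52) + 1/5·(-101/260) = -451/1300 ≠ 1/6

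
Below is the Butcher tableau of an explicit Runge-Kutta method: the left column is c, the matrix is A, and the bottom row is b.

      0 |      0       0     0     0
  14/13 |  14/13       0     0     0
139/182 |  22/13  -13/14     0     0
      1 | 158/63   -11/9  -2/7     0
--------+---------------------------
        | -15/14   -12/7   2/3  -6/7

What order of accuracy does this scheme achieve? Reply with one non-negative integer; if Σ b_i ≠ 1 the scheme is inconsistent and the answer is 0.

0

b = (-15/14, -12/7, 2/3, -6/7)
c = (0, 14/13, 139/182, 1)
Ac = (0, 0, -1, -8797/5733)
Σ b_i: (-15/14)·1 + (-12/7)·1 + 2/3·1 + (-6/7)·1 = -125/42 ≠ 1 ⇒ order 0.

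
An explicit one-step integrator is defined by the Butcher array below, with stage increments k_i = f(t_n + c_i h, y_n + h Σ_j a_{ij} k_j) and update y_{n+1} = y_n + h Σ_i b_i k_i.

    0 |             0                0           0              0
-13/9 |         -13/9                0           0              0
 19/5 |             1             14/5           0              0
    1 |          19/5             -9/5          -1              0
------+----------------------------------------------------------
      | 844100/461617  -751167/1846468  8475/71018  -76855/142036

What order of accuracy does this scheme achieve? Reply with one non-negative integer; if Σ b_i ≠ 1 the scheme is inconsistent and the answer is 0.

3

b = (844100/461617, -751167/1846468, 8475/71018, -76855/142036)
c = (0, -13/9, 19/5, 1)
Ac = (0, 0, -182/45, -6/5)
Σ b_i: 844100/461617·1 + (-751167/1846468)·1 + 8475/71018·1 + (-76855/142036)·1 = 1 ✓
b·c: (-751167/1846468)·(-13/9) + 8475/71018·19/5 + (-76855/142036)·1 = 1/2 ✓
b·c²: (-751167/1846468)·169/81 + 8475/71018·361/25 + (-76855/142036)·1 = 1/3 ✓
b·Ac: 8475/71018·(-182/45) + (-76855/142036)·(-6/5) = 1/6 ✓
b·c³: (-751167/1846468)·(-2197/729) + 8475/71018·6859/125 + (-76855/142036)·1 = 69347087/9587430 ≠ 1/4 ⇒ order 3.
b·(c∘Ac): 8475/71018·(-3458/225) + (-76855/142036)·(-6/5) = -252415/213054 ≠ 1/8
b·Ac²: 8475/71018·2366/405 + (-76855/142036)·(-4094/225) = 101077261/9587430 ≠ 1/12
b·A²c: (-76855/142036)·182/45 = -1398761/639162 ≠ 1/24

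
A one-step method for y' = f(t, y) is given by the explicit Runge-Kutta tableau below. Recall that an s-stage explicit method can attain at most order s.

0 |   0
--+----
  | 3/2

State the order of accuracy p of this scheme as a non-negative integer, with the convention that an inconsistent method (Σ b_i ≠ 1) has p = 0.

b = (3/2)
c = (0)
Σ b_i: 3/2·1 = 3/2 ≠ 1 ⇒ order 0.

0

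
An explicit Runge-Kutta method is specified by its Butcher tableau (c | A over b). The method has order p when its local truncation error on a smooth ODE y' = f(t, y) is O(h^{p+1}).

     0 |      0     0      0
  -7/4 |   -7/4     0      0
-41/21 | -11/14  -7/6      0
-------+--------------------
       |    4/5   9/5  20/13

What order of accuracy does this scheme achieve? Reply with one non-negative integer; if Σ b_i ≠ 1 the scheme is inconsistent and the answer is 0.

b = (4/5, 9/5, 20/13)
c = (0, -7/4, -41/21)
Ac = (0, 0, 49/24)
Σ b_i: 4/5·1 + 9/5·1 + 20/13·1 = 269/65 ≠ 1 ⇒ order 0.

0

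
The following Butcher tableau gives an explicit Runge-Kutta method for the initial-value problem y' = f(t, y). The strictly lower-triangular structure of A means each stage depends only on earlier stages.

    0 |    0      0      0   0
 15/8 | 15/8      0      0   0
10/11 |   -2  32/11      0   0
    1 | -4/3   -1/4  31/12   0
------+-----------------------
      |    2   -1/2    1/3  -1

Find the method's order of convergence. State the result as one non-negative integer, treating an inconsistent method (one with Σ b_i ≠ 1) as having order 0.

0

b = (2, -1/2, 1/3, -1)
c = (0, 15/8, 10/11, 1)
Ac = (0, 0, 60/11, 1985/1056)
Σ b_i: 2·1 + (-1/2)·1 + 1/3·1 + (-1)·1 = 5/6 ≠ 1 ⇒ order 0.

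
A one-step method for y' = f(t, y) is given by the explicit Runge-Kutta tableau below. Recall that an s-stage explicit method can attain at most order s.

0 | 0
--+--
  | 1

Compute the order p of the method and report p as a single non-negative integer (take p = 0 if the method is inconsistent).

1

b = (1)
c = (0)
Σ b_i: 1·1 = 1 ✓; 1 stage ⇒ order 1.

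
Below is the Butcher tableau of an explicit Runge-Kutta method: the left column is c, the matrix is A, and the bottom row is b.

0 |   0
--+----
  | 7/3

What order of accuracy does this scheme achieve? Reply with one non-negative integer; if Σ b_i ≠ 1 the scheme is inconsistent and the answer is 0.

b = (7/3)
c = (0)
Σ b_i: 7/3·1 = 7/3 ≠ 1 ⇒ order 0.

0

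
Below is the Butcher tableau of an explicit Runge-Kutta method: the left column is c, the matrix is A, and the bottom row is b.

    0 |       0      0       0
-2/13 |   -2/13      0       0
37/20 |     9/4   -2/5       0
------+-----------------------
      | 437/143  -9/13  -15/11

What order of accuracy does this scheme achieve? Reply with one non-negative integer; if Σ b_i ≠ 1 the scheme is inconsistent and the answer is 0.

b = (437/143, -9/13, -15/11)
c = (0, -2/13, 37/20)
Ac = (0, 0, 4/65)
Σ b_i: 437/143·1 + (-9/13)·1 + (-15/11)·1 = 1 ✓
b·c: (-9/13)·(-2/13) + (-15/11)·37/20 = -17967/7436 ≠ 1/2 ⇒ order 1.

1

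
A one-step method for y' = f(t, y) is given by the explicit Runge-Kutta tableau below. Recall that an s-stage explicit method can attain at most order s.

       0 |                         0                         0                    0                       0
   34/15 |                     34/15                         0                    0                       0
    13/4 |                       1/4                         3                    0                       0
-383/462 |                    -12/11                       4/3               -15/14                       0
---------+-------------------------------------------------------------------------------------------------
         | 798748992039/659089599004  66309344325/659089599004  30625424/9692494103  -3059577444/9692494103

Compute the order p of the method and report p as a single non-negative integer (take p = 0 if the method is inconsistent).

b = (798748992039/659089599004, 66309344325/659089599004, 30625424/9692494103, -3059577444/9692494103)
c = (0, 34/15, 13/4, -383/462)
Ac = (0, 0, 34/5, -1159/2520)
Σ b_i: 798748992039/659089599004·1 + 66309344325/659089599004·1 + 30625424/9692494103·1 + (-3059577444/9692494103)·1 = 1 ✓
b·c: 66309344325/659089599004·34/15 + 30625424/9692494103·13/4 + (-3059577444/9692494103)·(-383/462) = 1/2 ✓
b·c²: 66309344325/659089599004·1156/225 + 30625424/9692494103·169/16 + (-3059577444/9692494103)·146689/213444 = 1/3 ✓
b·Ac: 30625424/9692494103·34/5 + (-3059577444/9692494103)·(-1159/2520) = 1/6 ✓
b·c³: 66309344325/659089599004·39304/3375 + 30625424/9692494103·2197/64 + (-3059577444/9692494103)·(-56181887/98611128) = 196126496546639/134337968267580 ≠ 1/4 ⇒ order 3.
b·(c∘Ac): 30625424/9692494103·221/10 + (-3059577444/9692494103)·443897/1164240 = -88149992929/1744648938540 ≠ 1/8
b·Ac²: 30625424/9692494103·1156/75 + (-3059577444/9692494103)·(-675349/151200) = 5089654750853/3489297877080 ≠ 1/12
b·A²c: (-3059577444/9692494103)·(-51/7) = 22291207092/9692494103 ≠ 1/24

3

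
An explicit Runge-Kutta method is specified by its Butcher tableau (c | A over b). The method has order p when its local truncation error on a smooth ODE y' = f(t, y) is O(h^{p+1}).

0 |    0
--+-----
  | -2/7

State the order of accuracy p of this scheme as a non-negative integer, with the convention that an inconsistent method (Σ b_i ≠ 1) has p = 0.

0

b = (-2/7)
c = (0)
Σ b_i: (-2/7)·1 = -2/7 ≠ 1 ⇒ order 0.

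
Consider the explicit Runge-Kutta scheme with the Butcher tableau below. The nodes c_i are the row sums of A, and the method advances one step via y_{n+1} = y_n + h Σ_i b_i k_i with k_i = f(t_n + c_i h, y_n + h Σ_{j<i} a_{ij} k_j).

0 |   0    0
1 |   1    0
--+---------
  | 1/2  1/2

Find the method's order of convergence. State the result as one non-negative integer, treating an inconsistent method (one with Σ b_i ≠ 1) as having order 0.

2

b = (1/2, 1/2)
c = (0, 1)
Σ b_i: 1/2·1 + 1/2·1 = 1 ✓
b·c: 1/2·1 = 1/2 ✓; 2 stages ⇒ order 2.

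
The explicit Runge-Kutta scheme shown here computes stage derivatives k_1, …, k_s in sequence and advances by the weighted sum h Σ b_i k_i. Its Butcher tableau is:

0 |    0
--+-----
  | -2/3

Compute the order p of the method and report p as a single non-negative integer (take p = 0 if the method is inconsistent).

0

b = (-2/3)
c = (0)
Σ b_i: (-2/3)·1 = -2/3 ≠ 1 ⇒ order 0.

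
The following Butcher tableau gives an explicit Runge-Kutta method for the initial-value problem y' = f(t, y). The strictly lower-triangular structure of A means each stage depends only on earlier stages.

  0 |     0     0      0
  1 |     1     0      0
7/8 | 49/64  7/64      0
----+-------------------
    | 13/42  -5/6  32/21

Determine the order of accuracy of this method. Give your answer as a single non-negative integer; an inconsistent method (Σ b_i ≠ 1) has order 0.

3

b = (13/42, -5/6, 32/21)
c = (0, 1, 7/8)
Ac = (0, 0, 7/64)
Σ b_i: 13/42·1 + (-5/6)·1 + 32/21·1 = 1 ✓
b·c: (-5/6)·1 + 32/21·7/8 = 1/2 ✓
b·c²: (-5/6)·1 + 32/21·49/64 = 1/3 ✓
b·Ac: 32/21·7/64 = 1/6 ✓; 3 stages ⇒ order 3.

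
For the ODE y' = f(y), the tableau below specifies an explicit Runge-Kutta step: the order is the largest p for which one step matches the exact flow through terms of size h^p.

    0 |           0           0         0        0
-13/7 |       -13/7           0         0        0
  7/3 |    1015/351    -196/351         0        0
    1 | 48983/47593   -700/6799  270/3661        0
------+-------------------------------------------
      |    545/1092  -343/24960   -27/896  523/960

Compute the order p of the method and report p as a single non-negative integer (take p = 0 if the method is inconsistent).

b = (545/1092, -343/24960, -27/896, 523/960)
c = (0, -13/7, 7/3, 1)
Ac = (0, 0, 28/27, 190/523)
Σ b_i: 545/1092·1 + (-343/24960)·1 + (-27/896)·1 + 523/960·1 = 1 ✓
b·c: (-343/24960)·(-13/7) + (-27/896)·7/3 + 523/960·1 = 1/2 ✓
b·c²: (-343/24960)·169/49 + (-27/896)·49/9 + 523/960·1 = 1/3 ✓
b·Ac: (-27/896)·28/27 + 523/960·190/523 = 1/6 ✓
b·c³: (-343/24960)·(-2197/343) + (-27/896)·343/27 + 523/960·1 = 1/4 ✓
b·(c∘Ac): (-27/896)·196/81 + 523/960·190/523 = 1/8 ✓
b·Ac²: (-27/896)·(-52/27) + 523/960·170/3661 = 1/12 ✓
b·A²c: 523/960·40/523 = 1/24 ✓; 4 stages ⇒ order 4.

4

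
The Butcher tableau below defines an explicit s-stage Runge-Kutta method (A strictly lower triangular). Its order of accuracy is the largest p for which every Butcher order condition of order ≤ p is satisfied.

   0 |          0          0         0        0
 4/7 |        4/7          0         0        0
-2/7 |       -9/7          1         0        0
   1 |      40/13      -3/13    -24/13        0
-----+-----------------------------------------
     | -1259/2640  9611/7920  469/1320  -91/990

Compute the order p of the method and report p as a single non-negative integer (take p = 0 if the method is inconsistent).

3

b = (-1259/2640, 9611/7920, 469/1320, -91/990)
c = (0, 4/7, -2/7, 1)
Ac = (0, 0, 4/7, 36/91)
Σ b_i: (-1259/2640)·1 + 9611/7920·1 + 469/1320·1 + (-91/990)·1 = 1 ✓
b·c: 9611/7920·4/7 + 469/1320·(-2/7) + (-91/990)·1 = 1/2 ✓
b·c²: 9611/7920·16/49 + 469/1320·4/49 + (-91/990)·1 = 1/3 ✓
b·Ac: 469/1320·4/7 + (-91/990)·36/91 = 1/6 ✓
b·c³: 9611/7920·64/343 + 469/1320·(-8/343) + (-91/990)·1 = 2041/16170 ≠ 1/4 ⇒ order 3.
b·(c∘Ac): 469/1320·(-8/49) + (-91/990)·36/91 = -109/1155 ≠ 1/8
b·Ac²: 469/1320·16/49 + (-91/990)·(-144/637) = 158/1155 ≠ 1/12
b·A²c: (-91/990)·(-96/91) = 16/165 ≠ 1/24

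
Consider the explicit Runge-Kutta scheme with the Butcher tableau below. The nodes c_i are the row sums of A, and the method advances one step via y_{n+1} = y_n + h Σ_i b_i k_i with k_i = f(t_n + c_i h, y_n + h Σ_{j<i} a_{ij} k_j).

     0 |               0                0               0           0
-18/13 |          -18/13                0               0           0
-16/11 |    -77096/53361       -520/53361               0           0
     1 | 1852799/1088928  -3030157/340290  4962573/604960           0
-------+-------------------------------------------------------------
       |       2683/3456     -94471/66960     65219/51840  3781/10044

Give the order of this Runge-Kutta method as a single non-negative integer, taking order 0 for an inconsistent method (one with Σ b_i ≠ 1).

4

b = (2683/3456, -94471/66960, 65219/51840, 3781/10044)
c = (0, -18/13, -16/11, 1)
Ac = (0, 0, 80/5929, 3007/7562)
Σ b_i: 2683/3456·1 + (-94471/66960)·1 + 65219/51840·1 + 3781/10044·1 = 1 ✓
b·c: (-94471/66960)·(-18/13) + 65219/51840·(-16/11) + 3781/10044·1 = 1/2 ✓
b·c²: (-94471/66960)·324/169 + 65219/51840·256/121 + 3781/10044·1 = 1/3 ✓
b·Ac: 65219/51840·80/5929 + 3781/10044·3007/7562 = 1/6 ✓
b·c³: (-94471/66960)·(-5832/2197) + 65219/51840·(-4096/1331) + 3781/10044·1 = 1/4 ✓
b·(c∘Ac): 65219/51840·(-1280/65219) + 3781/10044·3007/7562 = 1/8 ✓
b·Ac²: 65219/51840·(-1440/77077) + 3781/10044·13950/49153 = 1/12 ✓
b·A²c: 3781/10044·837/7562 = 1/24 ✓; 4 stages ⇒ order 4.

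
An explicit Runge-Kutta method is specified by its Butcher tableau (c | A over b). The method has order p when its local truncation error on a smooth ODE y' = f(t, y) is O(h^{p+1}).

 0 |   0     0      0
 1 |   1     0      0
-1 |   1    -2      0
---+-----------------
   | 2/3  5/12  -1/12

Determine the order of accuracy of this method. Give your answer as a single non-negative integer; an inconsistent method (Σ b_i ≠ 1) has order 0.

b = (2/3, 5/12, -1/12)
c = (0, 1, -1)
Ac = (0, 0, -2)
Σ b_i: 2/3·1 + 5/12·1 + (-1/12)·1 = 1 ✓
b·c: 5/12·1 + (-1/12)·(-1) = 1/2 ✓
b·c²: 5/12·1 + (-1/12)·1 = 1/3 ✓
b·Ac: (-1/12)·(-2) = 1/6 ✓; 3 stages ⇒ order 3.

3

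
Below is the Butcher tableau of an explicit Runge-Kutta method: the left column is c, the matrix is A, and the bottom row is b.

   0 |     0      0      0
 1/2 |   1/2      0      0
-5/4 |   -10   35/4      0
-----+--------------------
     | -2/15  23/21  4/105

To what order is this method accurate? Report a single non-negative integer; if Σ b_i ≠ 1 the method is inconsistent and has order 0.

b = (-2/15, 23/21, 4/105)
c = (0, 1/2, -5/4)
Ac = (0, 0, 35/8)
Σ b_i: (-2/15)·1 + 23/21·1 + 4/105·1 = 1 ✓
b·c: 23/21·1/2 + 4/105·(-5/4) = 1/2 ✓
b·c²: 23/21·1/4 + 4/105·25/16 = 1/3 ✓
b·Ac: 4/105·35/8 = 1/6 ✓; 3 stages ⇒ order 3.

3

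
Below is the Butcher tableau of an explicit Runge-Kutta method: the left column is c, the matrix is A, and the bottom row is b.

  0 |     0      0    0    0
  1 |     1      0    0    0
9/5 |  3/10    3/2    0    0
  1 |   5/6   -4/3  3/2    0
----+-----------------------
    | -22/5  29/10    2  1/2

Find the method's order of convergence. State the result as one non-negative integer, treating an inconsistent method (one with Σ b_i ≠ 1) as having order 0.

1

b = (-22/5, 29/10, 2, 1/2)
c = (0, 1, 9/5, 1)
Ac = (0, 0, 3/2, 41/30)
Σ b_i: (-22/5)·1 + 29/10·1 + 2·1 + 1/2·1 = 1 ✓
b·c: 29/10·1 + 2·9/5 + 1/2·1 = 7 ≠ 1/2 ⇒ order 1.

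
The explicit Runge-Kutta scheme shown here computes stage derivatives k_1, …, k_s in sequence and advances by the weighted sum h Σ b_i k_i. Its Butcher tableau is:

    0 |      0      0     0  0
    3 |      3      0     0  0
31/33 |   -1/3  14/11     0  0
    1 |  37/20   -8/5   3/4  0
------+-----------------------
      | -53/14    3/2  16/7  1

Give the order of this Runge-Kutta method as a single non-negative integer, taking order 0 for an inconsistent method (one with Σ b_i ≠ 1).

b = (-53/14, 3/2, 16/7, 1)
c = (0, 3, 31/33, 1)
Ac = (0, 0, 42/11, -901/220)
Σ b_i: (-53/14)·1 + 3/2·1 + 16/7·1 + 1·1 = 1 ✓
b·c: 3/2·3 + 16/7·31/33 + 1·1 = 3533/462 ≠ 1/2 ⇒ order 1.

1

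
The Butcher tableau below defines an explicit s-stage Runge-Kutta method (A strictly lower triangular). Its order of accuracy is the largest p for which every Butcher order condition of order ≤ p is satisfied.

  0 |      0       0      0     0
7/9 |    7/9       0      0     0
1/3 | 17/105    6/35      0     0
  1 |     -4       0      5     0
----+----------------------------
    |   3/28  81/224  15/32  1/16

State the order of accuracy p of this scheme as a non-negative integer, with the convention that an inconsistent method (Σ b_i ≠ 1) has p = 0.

4

b = (3/28, 81/224, 15/32, 1/16)
c = (0, 7/9, 1/3, 1)
Ac = (0, 0, 2/15, 5/3)
Σ b_i: 3/28·1 + 81/224·1 + 15/32·1 + 1/16·1 = 1 ✓
b·c: 81/224·7/9 + 15/32·1/3 + 1/16·1 = 1/2 ✓
b·c²: 81/224·49/81 + 15/32·1/9 + 1/16·1 = 1/3 ✓
b·Ac: 15/32·2/15 + 1/16·5/3 = 1/6 ✓
b·c³: 81/224·343/729 + 15/32·1/27 + 1/16·1 = 1/4 ✓
b·(c∘Ac): 15/32·2/45 + 1/16·5/3 = 1/8 ✓
b·Ac²: 15/32·14/135 + 1/16·5/9 = 1/12 ✓
b·A²c: 1/16·2/3 = 1/24 ✓; 4 stages ⇒ order 4.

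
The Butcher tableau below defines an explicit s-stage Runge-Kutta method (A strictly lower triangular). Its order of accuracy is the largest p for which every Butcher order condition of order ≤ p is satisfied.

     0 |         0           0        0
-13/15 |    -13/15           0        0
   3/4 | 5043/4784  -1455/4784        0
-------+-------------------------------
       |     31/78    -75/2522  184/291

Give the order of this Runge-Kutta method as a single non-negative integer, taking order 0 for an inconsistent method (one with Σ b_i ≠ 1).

3

b = (31/78, -75/2522, 184/291)
c = (0, -13/15, 3/4)
Ac = (0, 0, 97/368)
Σ b_i: 31/78·1 + (-75/2522)·1 + 184/291·1 = 1 ✓
b·c: (-75/2522)·(-13/15) + 184/291·3/4 = 1/2 ✓
b·c²: (-75/2522)·169/225 + 184/291·9/16 = 1/3 ✓
b·Ac: 184/291·97/368 = 1/6 ✓; 3 stages ⇒ order 3.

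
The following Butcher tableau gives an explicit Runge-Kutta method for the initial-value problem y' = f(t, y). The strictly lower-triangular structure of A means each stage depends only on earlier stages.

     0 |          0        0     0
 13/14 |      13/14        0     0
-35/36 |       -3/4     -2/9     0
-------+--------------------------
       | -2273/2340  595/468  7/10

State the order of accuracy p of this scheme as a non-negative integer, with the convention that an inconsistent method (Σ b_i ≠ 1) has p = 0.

2

b = (-2273/2340, 595/468, 7/10)
c = (0, 13/14, -35/36)
Ac = (0, 0, -13/63)
Σ b_i: (-2273/2340)·1 + 595/468·1 + 7/10·1 = 1 ✓
b·c: 595/468·13/14 + 7/10·(-35/36) = 1/2 ✓
b·c²: 595/468·169/196 + 7/10·1225/1296 = 31895/18144 ≠ 1/3 ⇒ order 2.
b·Ac: 7/10·(-13/63) = -13/90 ≠ 1/6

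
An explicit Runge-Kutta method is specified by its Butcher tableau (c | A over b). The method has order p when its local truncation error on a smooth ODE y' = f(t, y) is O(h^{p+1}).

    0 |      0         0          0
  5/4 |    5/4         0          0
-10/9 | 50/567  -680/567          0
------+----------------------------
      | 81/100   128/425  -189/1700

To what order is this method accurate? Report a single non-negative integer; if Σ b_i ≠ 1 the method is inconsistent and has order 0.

3

b = (81/100, 128/425, -189/1700)
c = (0, 5/4, -10/9)
Ac = (0, 0, -850/567)
Σ b_i: 81/100·1 + 128/425·1 + (-189/1700)·1 = 1 ✓
b·c: 128/425·5/4 + (-189/1700)·(-10/9) = 1/2 ✓
b·c²: 128/425·25/16 + (-189/1700)·100/81 = 1/3 ✓
b·Ac: (-189/1700)·(-850/567) = 1/6 ✓; 3 stages ⇒ order 3.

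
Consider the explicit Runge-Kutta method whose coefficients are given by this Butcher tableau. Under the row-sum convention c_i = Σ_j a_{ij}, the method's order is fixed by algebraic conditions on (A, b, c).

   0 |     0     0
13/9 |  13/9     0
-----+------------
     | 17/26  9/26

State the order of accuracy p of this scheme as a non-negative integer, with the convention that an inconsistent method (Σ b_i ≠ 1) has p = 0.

b = (17/26, 9/26)
c = (0, 13/9)
Σ b_i: 17/26·1 + 9/26·1 = 1 ✓
b·c: 9/26·13/9 = 1/2 ✓; 2 stages ⇒ order 2.

2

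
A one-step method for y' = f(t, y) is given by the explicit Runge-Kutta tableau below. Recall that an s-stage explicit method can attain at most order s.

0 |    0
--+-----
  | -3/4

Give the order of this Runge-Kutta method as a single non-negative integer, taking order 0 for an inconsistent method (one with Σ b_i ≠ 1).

b = (-3/4)
c = (0)
Σ b_i: (-3/4)·1 = -3/4 ≠ 1 ⇒ order 0.

0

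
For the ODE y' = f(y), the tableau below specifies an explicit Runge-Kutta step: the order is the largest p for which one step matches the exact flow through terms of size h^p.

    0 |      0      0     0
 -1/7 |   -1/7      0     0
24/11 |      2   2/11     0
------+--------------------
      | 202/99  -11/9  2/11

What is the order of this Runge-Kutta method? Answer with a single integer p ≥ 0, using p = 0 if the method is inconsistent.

b = (202/99, -11/9, 2/11)
c = (0, -1/7, 24/11)
Ac = (0, 0, -2/77)
Σ b_i: 202/99·1 + (-11/9)·1 + 2/11·1 = 1 ✓
b·c: (-11/9)·(-1/7) + 2/11·24/11 = 4355/7623 ≠ 1/2 ⇒ order 1.

1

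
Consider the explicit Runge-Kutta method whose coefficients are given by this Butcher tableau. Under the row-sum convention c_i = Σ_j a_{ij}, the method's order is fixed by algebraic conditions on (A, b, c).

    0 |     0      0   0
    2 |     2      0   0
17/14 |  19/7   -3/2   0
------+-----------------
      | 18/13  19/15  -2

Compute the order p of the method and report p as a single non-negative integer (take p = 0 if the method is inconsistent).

b = (18/13, 19/15, -2)
c = (0, 2, 17/14)
Ac = (0, 0, -3)
Σ b_i: 18/13·1 + 19/15·1 + (-2)·1 = 127/195 ≠ 1 ⇒ order 0.

0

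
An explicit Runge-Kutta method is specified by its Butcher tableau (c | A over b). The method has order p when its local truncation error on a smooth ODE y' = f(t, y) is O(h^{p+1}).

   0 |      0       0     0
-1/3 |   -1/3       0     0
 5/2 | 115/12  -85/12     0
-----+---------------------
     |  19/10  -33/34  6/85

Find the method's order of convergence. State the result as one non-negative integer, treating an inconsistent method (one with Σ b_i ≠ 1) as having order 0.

3

b = (19/10, -33/34, 6/85)
c = (0, -1/3, 5/2)
Ac = (0, 0, 85/36)
Σ b_i: 19/10·1 + (-33/34)·1 + 6/85·1 = 1 ✓
b·c: (-33/34)·(-1/3) + 6/85·5/2 = 1/2 ✓
b·c²: (-33/34)·1/9 + 6/85·25/4 = 1/3 ✓
b·Ac: 6/85·85/36 = 1/6 ✓; 3 stages ⇒ order 3.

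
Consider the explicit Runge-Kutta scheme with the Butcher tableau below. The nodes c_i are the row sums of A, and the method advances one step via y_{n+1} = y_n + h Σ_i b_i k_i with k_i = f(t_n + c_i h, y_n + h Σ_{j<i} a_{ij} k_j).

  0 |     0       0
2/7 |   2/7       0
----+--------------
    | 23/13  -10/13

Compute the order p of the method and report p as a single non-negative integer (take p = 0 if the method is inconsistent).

b = (23/13, -10/13)
c = (0, 2/7)
Σ b_i: 23/13·1 + (-10/13)·1 = 1 ✓
b·c: (-10/13)·2/7 = -20/91 ≠ 1/2 ⇒ order 1.

1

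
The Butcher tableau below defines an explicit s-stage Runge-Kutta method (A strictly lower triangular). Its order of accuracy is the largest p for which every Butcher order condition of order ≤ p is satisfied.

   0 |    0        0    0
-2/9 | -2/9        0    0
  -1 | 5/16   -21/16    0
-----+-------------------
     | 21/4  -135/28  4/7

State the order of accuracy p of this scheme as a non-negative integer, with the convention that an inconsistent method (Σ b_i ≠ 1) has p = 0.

3

b = (21/4, -135/28, 4/7)
c = (0, -2/9, -1)
Ac = (0, 0, 7/24)
Σ b_i: 21/4·1 + (-135/28)·1 + 4/7·1 = 1 ✓
b·c: (-135/28)·(-2/9) + 4/7·(-1) = 1/2 ✓
b·c²: (-135/28)·4/81 + 4/7·1 = 1/3 ✓
b·Ac: 4/7·7/24 = 1/6 ✓; 3 stages ⇒ order 3.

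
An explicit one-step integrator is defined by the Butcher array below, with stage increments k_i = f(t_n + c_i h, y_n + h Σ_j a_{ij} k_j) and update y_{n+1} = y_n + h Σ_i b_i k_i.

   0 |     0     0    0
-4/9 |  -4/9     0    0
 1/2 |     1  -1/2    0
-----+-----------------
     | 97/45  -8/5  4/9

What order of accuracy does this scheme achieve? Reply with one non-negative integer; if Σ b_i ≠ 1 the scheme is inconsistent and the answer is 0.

b = (97/45, -8/5, 4/9)
c = (0, -4/9, 1/2)
Ac = (0, 0, 2/9)
Σ b_i: 97/45·1 + (-8/5)·1 + 4/9·1 = 1 ✓
b·c: (-8/5)·(-4/9) + 4/9·1/2 = 14/15 ≠ 1/2 ⇒ order 1.

1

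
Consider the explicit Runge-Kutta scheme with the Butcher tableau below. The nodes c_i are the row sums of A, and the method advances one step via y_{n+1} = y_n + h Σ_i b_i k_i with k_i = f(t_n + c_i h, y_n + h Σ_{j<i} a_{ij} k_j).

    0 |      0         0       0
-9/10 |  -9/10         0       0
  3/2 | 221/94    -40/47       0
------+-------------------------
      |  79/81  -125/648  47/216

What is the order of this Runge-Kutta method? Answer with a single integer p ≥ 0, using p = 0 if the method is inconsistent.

3

b = (79/81, -125/648, 47/216)
c = (0, -9/10, 3/2)
Ac = (0, 0, 36/47)
Σ b_i: 79/81·1 + (-125/648)·1 + 47/216·1 = 1 ✓
b·c: (-125/648)·(-9/10) + 47/216·3/2 = 1/2 ✓
b·c²: (-125/648)·81/100 + 47/216·9/4 = 1/3 ✓
b·Ac: 47/216·36/47 = 1/6 ✓; 3 stages ⇒ order 3.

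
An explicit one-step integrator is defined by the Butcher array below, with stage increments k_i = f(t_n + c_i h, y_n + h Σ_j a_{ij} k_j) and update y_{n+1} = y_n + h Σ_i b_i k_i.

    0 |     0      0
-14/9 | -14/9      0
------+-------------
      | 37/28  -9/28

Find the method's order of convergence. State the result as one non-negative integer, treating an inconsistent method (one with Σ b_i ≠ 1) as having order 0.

2

b = (37/28, -9/28)
c = (0, -14/9)
Σ b_i: 37/28·1 + (-9/28)·1 = 1 ✓
b·c: (-9/28)·(-14/9) = 1/2 ✓; 2 stages ⇒ order 2.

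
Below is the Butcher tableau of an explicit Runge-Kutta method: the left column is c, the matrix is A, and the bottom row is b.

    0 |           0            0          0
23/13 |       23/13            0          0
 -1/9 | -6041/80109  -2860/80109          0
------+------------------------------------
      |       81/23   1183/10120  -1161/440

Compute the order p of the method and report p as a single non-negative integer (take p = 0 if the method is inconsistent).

b = (81/23, 1183/10120, -1161/440)
c = (0, 23/13, -1/9)
Ac = (0, 0, -220/3483)
Σ b_i: 81/23·1 + 1183/10120·1 + (-1161/440)·1 = 1 ✓
b·c: 1183/10120·23/13 + (-1161/440)·(-1/9) = 1/2 ✓
b·c²: 1183/10120·529/169 + (-1161/440)·1/81 = 1/3 ✓
b·Ac: (-1161/440)·(-220/3483) = 1/6 ✓; 3 stages ⇒ order 3.

3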